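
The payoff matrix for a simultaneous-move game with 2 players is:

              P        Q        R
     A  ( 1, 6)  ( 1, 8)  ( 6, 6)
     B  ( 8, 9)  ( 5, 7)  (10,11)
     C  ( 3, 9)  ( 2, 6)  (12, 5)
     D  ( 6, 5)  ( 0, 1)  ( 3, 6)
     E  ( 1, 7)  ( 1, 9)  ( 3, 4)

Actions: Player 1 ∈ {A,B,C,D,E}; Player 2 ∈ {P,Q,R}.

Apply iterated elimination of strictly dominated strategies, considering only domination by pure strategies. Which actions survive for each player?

P1 drop A (B beats it: P:8>1 Q:5>1 R:10>6)
P1 drop D (B beats it: P:8>6 Q:5>0 R:10>3)
P1 drop E (B beats it: P:8>1 Q:5>1 R:10>3)
P2 drop Q (P beats it: B:9>7 C:9>6)
P1→{B,C} P2→{P,R}

Survivors P1:{B,C} P2:{P,R}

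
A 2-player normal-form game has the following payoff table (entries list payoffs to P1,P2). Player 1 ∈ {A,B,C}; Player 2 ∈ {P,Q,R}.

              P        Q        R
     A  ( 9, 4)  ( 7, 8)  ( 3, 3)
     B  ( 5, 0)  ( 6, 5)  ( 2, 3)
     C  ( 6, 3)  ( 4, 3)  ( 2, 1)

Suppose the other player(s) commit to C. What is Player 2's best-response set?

u_2(P vs C) = 3
u_2(Q vs C) = 3
u_2(R vs C) = 1
max payoff 3 at {P,Q}

argmax u_2 = {P,Q}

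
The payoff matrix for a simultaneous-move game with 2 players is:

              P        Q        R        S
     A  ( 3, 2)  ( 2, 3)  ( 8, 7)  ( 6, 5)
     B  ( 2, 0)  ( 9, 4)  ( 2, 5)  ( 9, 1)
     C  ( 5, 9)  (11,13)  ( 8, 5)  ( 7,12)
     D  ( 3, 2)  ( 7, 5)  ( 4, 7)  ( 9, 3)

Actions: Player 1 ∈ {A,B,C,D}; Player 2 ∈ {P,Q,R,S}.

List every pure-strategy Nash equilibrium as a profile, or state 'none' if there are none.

(A,P): not NE [P1→C gives 5>3; P2→R gives 7>2]
(A,Q): not NE [P1→C gives 11>2; P2→R gives 7>3]
(A,R): NE
(A,S): not NE [P1→D gives 9>6; P2→R gives 7>5]
(B,P): not NE [P1→C gives 5>2; P2→R gives 5>0]
(B,Q): not NE [P1→C gives 11>9; P2→R gives 5>4]
(B,R): not NE [P1→C gives 8>2]
(B,S): not NE [P2→R gives 5>1]
(C,P): not NE [P2→Q gives 13>9]
(C,Q): NE
(C,R): not NE [P2→Q gives 13>5]
(C,S): not NE [P1→D gives 9>7; P2→Q gives 13>12]
(D,P): not NE [P1→C gives 5>3; P2→R gives 7>2]
(D,Q): not NE [P1→C gives 11>7; P2→R gives 7>5]
(D,R): not NE [P1→C gives 8>4]
(D,S): not NE [P2→R gives 7>3]

PSNE = {(A,R), (C,Q)}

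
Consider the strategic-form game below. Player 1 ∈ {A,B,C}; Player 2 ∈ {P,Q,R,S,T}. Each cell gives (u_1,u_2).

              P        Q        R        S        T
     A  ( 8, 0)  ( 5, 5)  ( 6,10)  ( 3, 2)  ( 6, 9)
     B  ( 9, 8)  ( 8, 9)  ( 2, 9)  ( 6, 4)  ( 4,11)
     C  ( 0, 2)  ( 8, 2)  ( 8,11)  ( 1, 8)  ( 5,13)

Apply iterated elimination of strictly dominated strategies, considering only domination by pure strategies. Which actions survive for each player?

P2 drop P (R beats it: A:10>0 B:9>8 C:11>2)
P2 drop Q (T beats it: A:9>5 B:11>9 C:13>2)
P2 drop S (R beats it: A:10>2 B:9>4 C:11>8)
P1 drop B (A beats it: R:6>2 T:6>4)
P1→{A,C} P2→{R,T}

Survivors P1:{A,C} P2:{R,T}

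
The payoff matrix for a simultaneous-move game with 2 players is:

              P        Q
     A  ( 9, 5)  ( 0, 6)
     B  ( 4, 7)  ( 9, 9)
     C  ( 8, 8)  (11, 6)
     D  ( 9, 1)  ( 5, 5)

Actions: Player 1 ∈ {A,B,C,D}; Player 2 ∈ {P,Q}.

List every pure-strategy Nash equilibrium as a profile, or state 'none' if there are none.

PSNE: ∅

(A,P): not NE [P2→Q gives 6>5]
(A,Q): not NE [P1→C gives 11>0]
(B,P): not NE [P1→D gives 9>4; P2→Q gives 9>7]
(B,Q): not NE [P1→C gives 11>9]
(C,P): not NE [P1→D gives 9>8]
(C,Q): not NE [P2→P gives 8>6]
(D,P): not NE [P2→Q gives 5>1]
(D,Q): not NE [P1→C gives 11>5]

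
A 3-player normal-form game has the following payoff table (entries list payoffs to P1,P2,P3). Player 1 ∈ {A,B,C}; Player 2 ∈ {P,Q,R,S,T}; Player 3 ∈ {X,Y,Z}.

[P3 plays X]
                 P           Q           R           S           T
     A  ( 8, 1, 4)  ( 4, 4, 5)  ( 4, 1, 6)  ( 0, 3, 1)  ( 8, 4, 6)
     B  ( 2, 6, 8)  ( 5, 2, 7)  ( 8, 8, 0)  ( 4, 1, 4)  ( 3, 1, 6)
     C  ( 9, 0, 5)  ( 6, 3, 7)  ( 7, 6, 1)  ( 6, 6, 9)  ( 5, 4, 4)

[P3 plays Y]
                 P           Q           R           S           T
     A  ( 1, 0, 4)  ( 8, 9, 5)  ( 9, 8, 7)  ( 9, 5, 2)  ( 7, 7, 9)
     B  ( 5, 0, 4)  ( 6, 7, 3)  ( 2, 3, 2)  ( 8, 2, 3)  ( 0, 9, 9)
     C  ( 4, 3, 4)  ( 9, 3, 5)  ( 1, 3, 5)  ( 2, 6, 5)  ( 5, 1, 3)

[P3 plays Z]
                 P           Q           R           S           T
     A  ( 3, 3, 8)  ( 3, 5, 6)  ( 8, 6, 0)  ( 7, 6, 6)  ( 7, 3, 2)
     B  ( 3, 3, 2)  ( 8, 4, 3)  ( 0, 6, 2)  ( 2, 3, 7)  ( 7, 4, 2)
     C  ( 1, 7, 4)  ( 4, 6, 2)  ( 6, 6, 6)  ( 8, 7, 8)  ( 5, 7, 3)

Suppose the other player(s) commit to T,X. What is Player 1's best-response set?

P1 best: {A}

u_1(A vs T,X) = 8
u_1(B vs T,X) = 3
u_1(C vs T,X) = 5
max payoff 8 at {A}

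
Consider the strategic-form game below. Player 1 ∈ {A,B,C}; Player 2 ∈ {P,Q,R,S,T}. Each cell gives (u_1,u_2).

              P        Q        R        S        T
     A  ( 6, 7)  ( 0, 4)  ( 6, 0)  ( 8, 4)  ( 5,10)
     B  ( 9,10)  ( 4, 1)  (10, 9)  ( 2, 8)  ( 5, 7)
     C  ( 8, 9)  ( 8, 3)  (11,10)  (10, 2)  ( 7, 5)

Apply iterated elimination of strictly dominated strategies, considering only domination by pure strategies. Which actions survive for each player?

Survivors P1:{B,C} P2:{P,R}

P1 drop A (C beats it: P:8>6 Q:8>0 R:11>6 S:10>8 T:7>5)
P2 drop Q (P beats it: B:10>1 C:9>3)
P2 drop S (P beats it: B:10>8 C:9>2)
P2 drop T (P beats it: B:10>7 C:9>5)
P1→{B,C} P2→{P,R}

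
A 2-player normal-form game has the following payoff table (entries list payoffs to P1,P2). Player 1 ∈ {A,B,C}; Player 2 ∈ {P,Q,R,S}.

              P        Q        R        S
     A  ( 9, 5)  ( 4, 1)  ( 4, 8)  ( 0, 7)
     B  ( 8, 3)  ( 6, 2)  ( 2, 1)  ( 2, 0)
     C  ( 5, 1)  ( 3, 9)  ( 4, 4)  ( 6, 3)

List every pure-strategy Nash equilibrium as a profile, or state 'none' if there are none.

(A,P): not NE [P2→R gives 8>5]
(A,Q): not NE [P1→B gives 6>4; P2→R gives 8>1]
(A,R): NE
(A,S): not NE [P1→C gives 6>0; P2→R gives 8>7]
(B,P): not NE [P1→A gives 9>8]
(B,Q): not NE [P2→P gives 3>2]
(B,R): not NE [P1→C gives 4>2; P2→P gives 3>1]
(B,S): not NE [P1→C gives 6>2; P2→P gives 3>0]
(C,P): not NE [P1→A gives 9>5; P2→Q gives 9>1]
(C,Q): not NE [P1→B gives 6>3]
(C,R): not NE [P2→Q gives 9>4]
(C,S): not NE [P2→Q gives 9>3]

PSNE = {(A,R)}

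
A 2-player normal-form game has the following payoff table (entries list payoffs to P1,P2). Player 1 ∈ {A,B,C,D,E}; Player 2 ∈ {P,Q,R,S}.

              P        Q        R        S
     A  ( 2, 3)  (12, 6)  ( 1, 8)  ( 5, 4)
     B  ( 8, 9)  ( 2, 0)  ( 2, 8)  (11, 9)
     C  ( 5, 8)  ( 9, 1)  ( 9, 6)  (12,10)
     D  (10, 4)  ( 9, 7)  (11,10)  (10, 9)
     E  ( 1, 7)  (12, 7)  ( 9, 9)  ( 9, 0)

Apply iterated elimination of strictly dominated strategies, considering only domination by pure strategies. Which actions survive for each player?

P2 drop Q (R beats it: A:8>6 B:8>0 C:6>1 D:10>7 E:9>7)
P1 drop A (B beats it: P:8>2 R:2>1 S:11>5)
P1 drop E (D beats it: P:10>1 R:11>9 S:10>9)
P1→{B,C,D} P2→{P,R,S}

IESDS → P1:{B,C,D} P2:{P,R,S}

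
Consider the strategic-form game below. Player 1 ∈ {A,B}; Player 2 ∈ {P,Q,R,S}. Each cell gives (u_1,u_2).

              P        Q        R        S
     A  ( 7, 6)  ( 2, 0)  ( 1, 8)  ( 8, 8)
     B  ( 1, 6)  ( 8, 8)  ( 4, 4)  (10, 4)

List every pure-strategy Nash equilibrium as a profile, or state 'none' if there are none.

(A,P): not NE [P2→S gives 8>6]
(A,Q): not NE [P1→B gives 8>2; P2→S gives 8>0]
(A,R): not NE [P1→B gives 4>1]
(A,S): not NE [P1→B gives 10>8]
(B,P): not NE [P1→A gives 7>1; P2→Q gives 8>6]
(B,Q): NE
(B,R): not NE [P2→Q gives 8>4]
(B,S): not NE [P2→Q gives 8>4]

NE set: (B,Q)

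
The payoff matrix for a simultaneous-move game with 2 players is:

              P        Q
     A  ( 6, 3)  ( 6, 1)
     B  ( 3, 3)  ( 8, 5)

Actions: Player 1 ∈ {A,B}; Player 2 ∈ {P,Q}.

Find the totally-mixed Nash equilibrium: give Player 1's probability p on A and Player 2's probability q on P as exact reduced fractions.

(p,q) = (1/2, 2/5)

P1 indiff ⇒ q·6+(1-q)·6 = q·3+(1-q)·8 ⇒ q(3) = (1-q)(2) ⇒ q = 2/5
P2 indiff ⇒ p·3+(1-p)·3 = p·1+(1-p)·5 ⇒ p(2) = (1-p)(2) ⇒ p = 1/2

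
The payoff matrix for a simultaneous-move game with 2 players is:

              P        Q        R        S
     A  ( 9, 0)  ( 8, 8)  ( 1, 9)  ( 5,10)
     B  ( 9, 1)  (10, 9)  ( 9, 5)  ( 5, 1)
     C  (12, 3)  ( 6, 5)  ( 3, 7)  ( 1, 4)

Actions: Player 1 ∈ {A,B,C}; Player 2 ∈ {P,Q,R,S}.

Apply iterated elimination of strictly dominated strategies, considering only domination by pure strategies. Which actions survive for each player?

P2 drop P (Q beats it: A:8>0 B:9>1 C:5>3)
P1 drop C (B beats it: Q:10>6 R:9>3 S:5>1)
P1→{A,B} P2→{Q,R,S}

Remaining: P1:{A,B} P2:{Q,R,S}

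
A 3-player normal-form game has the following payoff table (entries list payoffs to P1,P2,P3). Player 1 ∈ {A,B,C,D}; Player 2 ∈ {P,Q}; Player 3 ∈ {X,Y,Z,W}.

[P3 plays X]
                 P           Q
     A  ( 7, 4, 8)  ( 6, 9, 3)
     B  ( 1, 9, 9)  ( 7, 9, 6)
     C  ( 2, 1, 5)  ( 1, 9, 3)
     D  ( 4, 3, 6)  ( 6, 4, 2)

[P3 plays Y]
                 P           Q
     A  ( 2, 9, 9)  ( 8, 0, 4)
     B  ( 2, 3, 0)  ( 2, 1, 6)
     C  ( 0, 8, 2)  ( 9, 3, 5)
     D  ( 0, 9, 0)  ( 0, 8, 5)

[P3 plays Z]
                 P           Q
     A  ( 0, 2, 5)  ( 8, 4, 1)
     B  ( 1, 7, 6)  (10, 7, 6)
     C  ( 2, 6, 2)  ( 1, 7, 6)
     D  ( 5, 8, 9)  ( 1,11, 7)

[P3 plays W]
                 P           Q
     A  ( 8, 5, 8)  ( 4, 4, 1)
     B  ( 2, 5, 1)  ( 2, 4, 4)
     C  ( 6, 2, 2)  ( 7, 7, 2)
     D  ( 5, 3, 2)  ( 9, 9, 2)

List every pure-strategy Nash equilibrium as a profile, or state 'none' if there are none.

(A,P,X): not NE [P2→Q gives 9>4; P3→Y gives 9>8]
(A,P,Y): NE
(A,P,Z): not NE [P1→D gives 5>0; P2→Q gives 4>2; P3→Y gives 9>5]
(A,P,W): not NE [P3→Y gives 9>8]
(A,Q,X): not NE [P1→B gives 7>6; P3→Y gives 4>3]
(A,Q,Y): not NE [P1→C gives 9>8; P2→P gives 9>0]
(A,Q,Z): not NE [P1→B gives 10>8; P3→Y gives 4>1]
(A,Q,W): not NE [P1→D gives 9>4; P2→P gives 5>4; P3→Y gives 4>1]
(B,P,X): not NE [P1→A gives 7>1]
(B,P,Y): not NE [P3→X gives 9>0]
(B,P,Z): not NE [P1→D gives 5>1; P3→X gives 9>6]
(B,P,W): not NE [P1→A gives 8>2; P3→X gives 9>1]
(B,Q,X): NE
(B,Q,Y): not NE [P1→C gives 9>2; P2→P gives 3>1]
(B,Q,Z): NE
(B,Q,W): not NE [P1→D gives 9>2; P2→P gives 5>4; P3→Z gives 6>4]
(C,P,X): not NE [P1→A gives 7>2; P2→Q gives 9>1]
(C,P,Y): not NE [P1→B gives 2>0; P3→X gives 5>2]
(C,P,Z): not NE [P1→D gives 5>2; P2→Q gives 7>6; P3→X gives 5>2]
(C,P,W): not NE [P1→A gives 8>6; P2→Q gives 7>2; P3→X gives 5>2]
(C,Q,X): not NE [P1→B gives 7>1; P3→Z gives 6>3]
(C,Q,Y): not NE [P2→P gives 8>3; P3→Z gives 6>5]
(C,Q,Z): not NE [P1→B gives 10>1]
(C,Q,W): not NE [P1→D gives 9>7; P3→Z gives 6>2]
(D,P,X): not NE [P1→A gives 7>4; P2→Q gives 4>3; P3→Z gives 9>6]
(D,P,Y): not NE [P1→B gives 2>0; P3→Z gives 9>0]
(D,P,Z): not NE [P2→Q gives 11>8]
(D,P,W): not NE [P1→A gives 8>5; P2→Q gives 9>3; P3→Z gives 9>2]
(D,Q,X): not NE [P1→B gives 7>6; P3→Z gives 7>2]
(D,Q,Y): not NE [P1→C gives 9>0; P2→P gives 9>8; P3→Z gives 7>5]
(D,Q,Z): not NE [P1→B gives 10>1]
(D,Q,W): not NE [P3→Z gives 7>2]

Nash profiles: (A,P,Y), (B,Q,X), (B,Q,Z)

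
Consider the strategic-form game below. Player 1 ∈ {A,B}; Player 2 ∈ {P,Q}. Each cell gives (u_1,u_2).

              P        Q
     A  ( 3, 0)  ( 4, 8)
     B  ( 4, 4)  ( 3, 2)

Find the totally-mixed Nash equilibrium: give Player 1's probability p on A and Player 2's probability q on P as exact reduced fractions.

P1 indiff ⇒ q·3+(1-q)·4 = q·4+(1-q)·3 ⇒ q(-1) = (1-q)(-1) ⇒ q = 1/2
P2 indiff ⇒ p·0+(1-p)·4 = p·8+(1-p)·2 ⇒ p(-8) = (1-p)(-2) ⇒ p = 1/5

p=1/5, q=1/2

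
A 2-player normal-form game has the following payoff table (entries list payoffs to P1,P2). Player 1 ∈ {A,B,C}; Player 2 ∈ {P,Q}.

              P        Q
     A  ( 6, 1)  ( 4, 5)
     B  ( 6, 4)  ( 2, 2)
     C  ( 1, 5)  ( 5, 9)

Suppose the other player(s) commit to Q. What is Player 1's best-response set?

u_1(A vs Q) = 4
u_1(B vs Q) = 2
u_1(C vs Q) = 5
max payoff 5 at {C}

BR_1 = {C}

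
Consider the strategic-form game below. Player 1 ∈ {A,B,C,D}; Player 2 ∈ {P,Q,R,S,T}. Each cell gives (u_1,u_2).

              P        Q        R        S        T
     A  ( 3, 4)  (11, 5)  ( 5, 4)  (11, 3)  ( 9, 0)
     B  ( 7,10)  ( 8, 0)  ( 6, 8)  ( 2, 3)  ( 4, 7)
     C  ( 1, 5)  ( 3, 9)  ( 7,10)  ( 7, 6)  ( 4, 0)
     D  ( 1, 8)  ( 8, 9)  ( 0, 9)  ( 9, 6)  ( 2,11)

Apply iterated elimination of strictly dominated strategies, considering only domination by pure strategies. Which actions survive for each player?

P1 drop D (A beats it: P:3>1 Q:11>8 R:5>0 S:11>9 T:9>2)
P2 drop S (R beats it: A:4>3 B:8>3 C:10>6)
P2 drop T (P beats it: A:4>0 B:10>7 C:5>0)
P1→{A,B,C} P2→{P,Q,R}

Survivors P1:{A,B,C} P2:{P,Q,R}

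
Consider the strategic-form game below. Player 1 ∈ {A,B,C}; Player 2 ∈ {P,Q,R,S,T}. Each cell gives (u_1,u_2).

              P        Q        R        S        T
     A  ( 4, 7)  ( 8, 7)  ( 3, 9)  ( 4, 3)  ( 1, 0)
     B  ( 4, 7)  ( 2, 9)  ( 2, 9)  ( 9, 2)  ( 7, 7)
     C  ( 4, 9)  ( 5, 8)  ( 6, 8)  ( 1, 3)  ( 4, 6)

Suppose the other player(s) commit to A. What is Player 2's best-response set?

BR_2 = {R}

u_2(P vs A) = 7
u_2(Q vs A) = 7
u_2(R vs A) = 9
u_2(S vs A) = 3
u_2(T vs A) = 0
max payoff 9 at {R}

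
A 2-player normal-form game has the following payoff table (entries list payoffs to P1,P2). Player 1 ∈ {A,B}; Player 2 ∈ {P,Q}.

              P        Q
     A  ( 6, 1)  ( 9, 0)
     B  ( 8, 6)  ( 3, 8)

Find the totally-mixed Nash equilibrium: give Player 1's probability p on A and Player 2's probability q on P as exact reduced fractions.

P1 mixes 2/3 on A; P2 mixes 3/4 on P

P1 indiff ⇒ q·6+(1-q)·9 = q·8+(1-q)·3 ⇒ q(-2) = (1-q)(-6) ⇒ q = 3/4
P2 indiff ⇒ p·1+(1-p)·6 = p·0+(1-p)·8 ⇒ p(1) = (1-p)(2) ⇒ p = 2/3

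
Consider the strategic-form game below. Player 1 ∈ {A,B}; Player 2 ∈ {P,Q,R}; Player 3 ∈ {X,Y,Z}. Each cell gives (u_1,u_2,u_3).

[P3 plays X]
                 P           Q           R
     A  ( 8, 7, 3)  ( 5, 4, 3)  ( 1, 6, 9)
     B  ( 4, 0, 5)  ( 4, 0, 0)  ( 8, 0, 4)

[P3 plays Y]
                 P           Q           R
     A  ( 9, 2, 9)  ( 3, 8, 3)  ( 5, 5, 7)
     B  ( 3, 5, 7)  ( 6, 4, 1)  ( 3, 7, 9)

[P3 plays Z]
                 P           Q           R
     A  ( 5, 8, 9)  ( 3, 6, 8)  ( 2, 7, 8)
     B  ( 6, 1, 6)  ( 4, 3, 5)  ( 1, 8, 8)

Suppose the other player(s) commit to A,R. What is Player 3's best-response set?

u_3(X vs A,R) = 9
u_3(Y vs A,R) = 7
u_3(Z vs A,R) = 8
max payoff 9 at {X}

P3 best: {X}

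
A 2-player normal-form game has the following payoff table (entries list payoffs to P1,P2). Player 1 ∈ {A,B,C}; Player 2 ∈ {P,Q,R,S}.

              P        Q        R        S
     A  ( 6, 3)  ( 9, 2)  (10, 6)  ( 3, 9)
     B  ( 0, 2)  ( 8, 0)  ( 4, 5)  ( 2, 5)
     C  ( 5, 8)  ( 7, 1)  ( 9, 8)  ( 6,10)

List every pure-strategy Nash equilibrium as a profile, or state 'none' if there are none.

(A,P): not NE [P2→S gives 9>3]
(A,Q): not NE [P2→S gives 9>2]
(A,R): not NE [P2→S gives 9>6]
(A,S): not NE [P1→C gives 6>3]
(B,P): not NE [P1→A gives 6>0; P2→S gives 5>2]
(B,Q): not NE [P1→A gives 9>8; P2→S gives 5>0]
(B,R): not NE [P1→A gives 10>4]
(B,S): not NE [P1→C gives 6>2]
(C,P): not NE [P1→A gives 6>5; P2→S gives 10>8]
(C,Q): not NE [P1→A gives 9>7; P2→S gives 10>1]
(C,R): not NE [P1→A gives 10>9; P2→S gives 10>8]
(C,S): NE

Nash profiles: (C,S)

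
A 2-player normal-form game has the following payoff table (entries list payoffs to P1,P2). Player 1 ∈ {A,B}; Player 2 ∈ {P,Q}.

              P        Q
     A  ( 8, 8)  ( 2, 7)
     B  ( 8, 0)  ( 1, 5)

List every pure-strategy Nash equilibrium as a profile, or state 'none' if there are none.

(A,P): NE
(A,Q): not NE [P2→P gives 8>7]
(B,P): not NE [P2→Q gives 5>0]
(B,Q): not NE [P1→A gives 2>1]

Nash profiles: (A,P)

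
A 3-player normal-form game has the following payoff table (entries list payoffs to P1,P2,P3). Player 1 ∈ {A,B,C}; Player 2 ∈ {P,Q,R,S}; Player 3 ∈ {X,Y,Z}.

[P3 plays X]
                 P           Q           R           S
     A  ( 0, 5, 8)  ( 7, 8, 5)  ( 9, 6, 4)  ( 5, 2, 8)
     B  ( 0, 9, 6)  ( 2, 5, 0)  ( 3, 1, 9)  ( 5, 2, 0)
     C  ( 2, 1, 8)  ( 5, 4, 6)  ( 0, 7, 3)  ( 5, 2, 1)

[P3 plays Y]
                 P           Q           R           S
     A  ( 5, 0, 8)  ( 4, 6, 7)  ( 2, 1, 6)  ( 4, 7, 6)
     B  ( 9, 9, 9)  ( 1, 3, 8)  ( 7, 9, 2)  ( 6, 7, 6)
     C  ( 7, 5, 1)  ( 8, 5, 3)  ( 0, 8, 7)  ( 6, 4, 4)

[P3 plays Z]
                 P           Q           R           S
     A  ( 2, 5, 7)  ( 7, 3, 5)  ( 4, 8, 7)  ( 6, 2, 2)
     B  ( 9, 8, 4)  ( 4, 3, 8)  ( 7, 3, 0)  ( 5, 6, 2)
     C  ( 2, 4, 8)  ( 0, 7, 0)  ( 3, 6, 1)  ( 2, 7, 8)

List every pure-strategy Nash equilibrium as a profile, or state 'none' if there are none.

Nash profiles: (B,P,Y)

(A,P,X): not NE [P1→C gives 2>0; P2→Q gives 8>5]
(A,P,Y): not NE [P1→B gives 9>5; P2→S gives 7>0]
(A,P,Z): not NE [P1→B gives 9>2; P2→R gives 8>5; P3→Y gives 8>7]
(A,Q,X): not NE [P3→Y gives 7>5]
(A,Q,Y): not NE [P1→C gives 8>4; P2→S gives 7>6]
(A,Q,Z): not NE [P2→R gives 8>3; P3→Y gives 7>5]
(A,R,X): not NE [P2→Q gives 8>6; P3→Z gives 7>4]
(A,R,Y): not NE [P1→B gives 7>2; P2→S gives 7>1; P3→Z gives 7>6]
(A,R,Z): not NE [P1→B gives 7>4]
(A,S,X): not NE [P2→Q gives 8>2]
(A,S,Y): not NE [P1→C gives 6>4; P3→X gives 8>6]
(A,S,Z): not NE [P2→R gives 8>2; P3→X gives 8>2]
(B,P,X): not NE [P1→C gives 2>0; P3→Y gives 9>6]
(B,P,Y): NE
(B,P,Z): not NE [P3→Y gives 9>4]
(B,Q,X): not NE [P1→A gives 7>2; P2→P gives 9>5; P3→Z gives 8>0]
(B,Q,Y): not NE [P1→C gives 8>1; P2→R gives 9>3]
(B,Q,Z): not NE [P1→A gives 7>4; P2→P gives 8>3]
(B,R,X): not NE [P1→A gives 9>3; P2→P gives 9>1]
(B,R,Y): not NE [P3→X gives 9>2]
(B,R,Z): not NE [P2→P gives 8>3; P3→X gives 9>0]
(B,S,X): not NE [P2→P gives 9>2; P3→Y gives 6>0]
(B,S,Y): not NE [P2→R gives 9>7]
(B,S,Z): not NE [P1→A gives 6>5; P2→P gives 8>6; P3→Y gives 6>2]
(C,P,X): not NE [P2→R gives 7>1]
(C,P,Y): not NE [P1→B gives 9>7; P2→R gives 8>5; P3→Z gives 8>1]
(C,P,Z): not NE [P1→B gives 9>2; P2→S gives 7>4]
(C,Q,X): not NE [P1→A gives 7>5; P2→R gives 7>4]
(C,Q,Y): not NE [P2→R gives 8>5; P3→X gives 6>3]
(C,Q,Z): not NE [P1→A gives 7>0; P3→X gives 6>0]
(C,R,X): not NE [P1→A gives 9>0; P3→Y gives 7>3]
(C,R,Y): not NE [P1→B gives 7>0]
(C,R,Z): not NE [P1→B gives 7>3; P2→S gives 7>6; P3→Y gives 7>1]
(C,S,X): not NE [P2→R gives 7>2; P3→Z gives 8>1]
(C,S,Y): not NE [P2→R gives 8>4; P3→Z gives 8>4]
(C,S,Z): not NE [P1→A gives 6>2]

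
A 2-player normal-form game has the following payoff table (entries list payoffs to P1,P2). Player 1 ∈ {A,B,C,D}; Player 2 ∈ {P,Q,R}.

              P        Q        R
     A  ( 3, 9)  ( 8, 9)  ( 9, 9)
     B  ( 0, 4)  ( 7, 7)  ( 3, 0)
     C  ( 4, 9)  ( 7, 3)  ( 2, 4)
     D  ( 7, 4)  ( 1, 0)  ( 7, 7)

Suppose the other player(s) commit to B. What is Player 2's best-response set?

BR_2 = {Q}

u_2(P vs B) = 4
u_2(Q vs B) = 7
u_2(R vs B) = 0
max payoff 7 at {Q}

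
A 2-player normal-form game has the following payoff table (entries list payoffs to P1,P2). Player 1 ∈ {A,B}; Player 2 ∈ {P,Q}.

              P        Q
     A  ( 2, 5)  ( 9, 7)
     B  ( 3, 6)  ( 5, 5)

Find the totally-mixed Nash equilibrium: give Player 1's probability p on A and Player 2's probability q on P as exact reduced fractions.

p=1/3, q=4/5

P1 indiff ⇒ q·2+(1-q)·9 = q·3+(1-q)·5 ⇒ q(-1) = (1-q)(-4) ⇒ q = 4/5
P2 indiff ⇒ p·5+(1-p)·6 = p·7+(1-p)·5 ⇒ p(-2) = (1-p)(-1) ⇒ p = 1/3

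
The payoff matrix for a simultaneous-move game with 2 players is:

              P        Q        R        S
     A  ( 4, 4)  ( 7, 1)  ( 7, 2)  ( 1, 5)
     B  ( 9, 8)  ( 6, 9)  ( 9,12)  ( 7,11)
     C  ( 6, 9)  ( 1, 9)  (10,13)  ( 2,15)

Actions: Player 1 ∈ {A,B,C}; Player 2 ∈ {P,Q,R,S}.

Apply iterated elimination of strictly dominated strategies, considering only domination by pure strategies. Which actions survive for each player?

IESDS → P1:{B,C} P2:{R,S}

P2 drop P (S beats it: A:5>4 B:11>8 C:15>9)
P2 drop Q (R beats it: A:2>1 B:12>9 C:13>9)
P1 drop A (B beats it: R:9>7 S:7>1)
P1→{B,C} P2→{R,S}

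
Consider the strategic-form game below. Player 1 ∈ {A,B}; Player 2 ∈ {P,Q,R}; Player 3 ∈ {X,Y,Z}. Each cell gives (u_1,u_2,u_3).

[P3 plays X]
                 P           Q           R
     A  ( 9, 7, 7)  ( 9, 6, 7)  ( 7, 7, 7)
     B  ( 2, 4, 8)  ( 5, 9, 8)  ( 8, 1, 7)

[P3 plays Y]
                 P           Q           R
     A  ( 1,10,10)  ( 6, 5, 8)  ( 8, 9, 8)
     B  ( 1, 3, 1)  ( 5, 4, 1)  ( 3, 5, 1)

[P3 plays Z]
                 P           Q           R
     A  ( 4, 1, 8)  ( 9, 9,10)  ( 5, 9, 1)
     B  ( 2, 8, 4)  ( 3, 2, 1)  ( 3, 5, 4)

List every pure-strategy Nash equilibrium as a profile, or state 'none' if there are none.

(A,P,X): not NE [P3→Y gives 10>7]
(A,P,Y): NE
(A,P,Z): not NE [P2→R gives 9>1; P3→Y gives 10>8]
(A,Q,X): not NE [P2→R gives 7>6; P3→Z gives 10>7]
(A,Q,Y): not NE [P2→P gives 10>5; P3→Z gives 10>8]
(A,Q,Z): NE
(A,R,X): not NE [P1→B gives 8>7; P3→Y gives 8>7]
(A,R,Y): not NE [P2→P gives 10>9]
(A,R,Z): not NE [P3→Y gives 8>1]
(B,P,X): not NE [P1→A gives 9>2; P2→Q gives 9>4]
(B,P,Y): not NE [P2→R gives 5>3; P3→X gives 8>1]
(B,P,Z): not NE [P1→A gives 4>2; P3→X gives 8>4]
(B,Q,X): not NE [P1→A gives 9>5]
(B,Q,Y): not NE [P1→A gives 6>5; P2→R gives 5>4; P3→X gives 8>1]
(B,Q,Z): not NE [P1→A gives 9>3; P2→P gives 8>2; P3→X gives 8>1]
(B,R,X): not NE [P2→Q gives 9>1]
(B,R,Y): not NE [P1→A gives 8>3; P3→X gives 7>1]
(B,R,Z): not NE [P1→A gives 5>3; P2→P gives 8>5; P3→X gives 7>4]

PSNE = {(A,P,Y), (A,Q,Z)}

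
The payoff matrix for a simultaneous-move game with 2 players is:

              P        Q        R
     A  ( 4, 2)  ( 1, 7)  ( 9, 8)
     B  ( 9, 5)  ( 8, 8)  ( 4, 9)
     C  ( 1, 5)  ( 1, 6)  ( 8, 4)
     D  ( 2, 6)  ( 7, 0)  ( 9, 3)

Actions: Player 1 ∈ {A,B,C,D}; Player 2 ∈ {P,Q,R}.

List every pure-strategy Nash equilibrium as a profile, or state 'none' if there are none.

NE set: (A,R)

(A,P): not NE [P1→B gives 9>4; P2→R gives 8>2]
(A,Q): not NE [P1→B gives 8>1; P2→R gives 8>7]
(A,R): NE
(B,P): not NE [P2→R gives 9>5]
(B,Q): not NE [P2→R gives 9>8]
(B,R): not NE [P1→D gives 9>4]
(C,P): not NE [P1→B gives 9>1; P2→Q gives 6>5]
(C,Q): not NE [P1→B gives 8>1]
(C,R): not NE [P1→D gives 9>8; P2→Q gives 6>4]
(D,P): not NE [P1→B gives 9>2]
(D,Q): not NE [P1→B gives 8>7; P2→P gives 6>0]
(D,R): not NE [P2→P gives 6>3]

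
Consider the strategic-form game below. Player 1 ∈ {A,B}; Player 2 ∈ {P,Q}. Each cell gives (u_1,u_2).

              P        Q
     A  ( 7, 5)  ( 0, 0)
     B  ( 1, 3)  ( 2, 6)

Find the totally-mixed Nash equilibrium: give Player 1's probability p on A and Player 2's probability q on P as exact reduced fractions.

p=3/8, q=1/4

P1 indiff ⇒ q·7+(1-q)·0 = q·1+(1-q)·2 ⇒ q(6) = (1-q)(2) ⇒ q = 1/4
P2 indiff ⇒ p·5+(1-p)·3 = p·0+(1-p)·6 ⇒ p(5) = (1-p)(3) ⇒ p = 3/8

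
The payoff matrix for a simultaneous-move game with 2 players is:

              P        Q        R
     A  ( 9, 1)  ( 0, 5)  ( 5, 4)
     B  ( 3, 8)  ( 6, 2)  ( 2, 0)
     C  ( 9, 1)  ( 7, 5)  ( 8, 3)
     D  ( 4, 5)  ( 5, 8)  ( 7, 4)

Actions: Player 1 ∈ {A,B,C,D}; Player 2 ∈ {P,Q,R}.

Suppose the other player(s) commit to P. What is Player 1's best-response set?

BR_1 = {A,C}

u_1(A vs P) = 9
u_1(B vs P) = 3
u_1(C vs P) = 9
u_1(D vs P) = 4
max payoff 9 at {A,C}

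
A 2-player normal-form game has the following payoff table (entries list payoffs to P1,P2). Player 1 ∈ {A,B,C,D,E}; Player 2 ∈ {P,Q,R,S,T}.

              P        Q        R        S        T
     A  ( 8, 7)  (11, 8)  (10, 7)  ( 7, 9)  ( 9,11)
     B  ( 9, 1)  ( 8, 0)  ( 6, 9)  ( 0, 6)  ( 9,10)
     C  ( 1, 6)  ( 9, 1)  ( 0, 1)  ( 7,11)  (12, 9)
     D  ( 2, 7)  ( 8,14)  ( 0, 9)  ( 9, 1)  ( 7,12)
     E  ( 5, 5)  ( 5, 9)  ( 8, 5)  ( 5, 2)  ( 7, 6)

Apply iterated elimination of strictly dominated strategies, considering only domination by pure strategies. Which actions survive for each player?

Survivors P1:{A,C,D} P2:{Q,S,T}

P1 drop E (A beats it: P:8>5 Q:11>5 R:10>8 S:7>5 T:9>7)
P2 drop P (T beats it: A:11>7 B:10>1 C:9>6 D:12>7)
P2 drop R (T beats it: A:11>7 B:10>9 C:9>1 D:12>9)
P1 drop B (C beats it: Q:9>8 S:7>0 T:12>9)
P1→{A,C,D} P2→{Q,S,T}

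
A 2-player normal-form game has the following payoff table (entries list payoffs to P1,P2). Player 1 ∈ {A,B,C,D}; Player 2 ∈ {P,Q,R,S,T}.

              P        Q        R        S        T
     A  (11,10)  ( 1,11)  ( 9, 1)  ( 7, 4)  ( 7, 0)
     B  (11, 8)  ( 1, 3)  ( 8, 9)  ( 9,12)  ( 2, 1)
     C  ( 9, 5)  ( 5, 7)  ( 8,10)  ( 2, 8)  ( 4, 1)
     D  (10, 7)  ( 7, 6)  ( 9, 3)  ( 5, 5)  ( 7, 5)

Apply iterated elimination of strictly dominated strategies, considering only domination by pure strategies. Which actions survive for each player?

IESDS → P1:{A,B,D} P2:{P,Q,S}

P1 drop C (D beats it: P:10>9 Q:7>5 R:9>8 S:5>2 T:7>4)
P2 drop R (S beats it: A:4>1 B:12>9 D:5>3)
P2 drop T (P beats it: A:10>0 B:8>1 D:7>5)
P1→{A,B,D} P2→{P,Q,S}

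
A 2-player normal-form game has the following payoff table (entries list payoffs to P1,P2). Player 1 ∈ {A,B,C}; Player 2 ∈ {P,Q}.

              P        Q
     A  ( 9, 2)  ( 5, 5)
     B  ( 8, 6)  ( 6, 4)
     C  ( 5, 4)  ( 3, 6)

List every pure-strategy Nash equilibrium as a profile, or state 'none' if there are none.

PSNE: ∅

(A,P): not NE [P2→Q gives 5>2]
(A,Q): not NE [P1→B gives 6>5]
(B,P): not NE [P1→A gives 9>8]
(B,Q): not NE [P2→P gives 6>4]
(C,P): not NE [P1→A gives 9>5; P2→Q gives 6>4]
(C,Q): not NE [P1→B gives 6>3]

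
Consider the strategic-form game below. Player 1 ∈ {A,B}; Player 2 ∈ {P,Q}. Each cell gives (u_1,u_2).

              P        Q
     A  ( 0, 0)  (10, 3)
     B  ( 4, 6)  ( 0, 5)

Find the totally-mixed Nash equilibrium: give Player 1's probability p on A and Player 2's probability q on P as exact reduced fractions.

P1 indiff ⇒ q·0+(1-q)·10 = q·4+(1-q)·0 ⇒ q(-4) = (1-q)(-10) ⇒ q = 5/7
P2 indiff ⇒ p·0+(1-p)·6 = p·3+(1-p)·5 ⇒ p(-3) = (1-p)(-1) ⇒ p = 1/4

P1 mixes 1/4 on A; P2 mixes 5/7 on P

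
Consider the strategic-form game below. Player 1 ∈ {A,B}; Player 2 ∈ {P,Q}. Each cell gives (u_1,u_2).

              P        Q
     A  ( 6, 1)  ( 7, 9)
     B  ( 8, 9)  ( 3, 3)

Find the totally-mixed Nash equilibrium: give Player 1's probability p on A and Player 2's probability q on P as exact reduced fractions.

P1 indiff ⇒ q·6+(1-q)·7 = q·8+(1-q)·3 ⇒ q(-2) = (1-q)(-4) ⇒ q = 2/3
P2 indiff ⇒ p·1+(1-p)·9 = p·9+(1-p)·3 ⇒ p(-8) = (1-p)(-6) ⇒ p = 3/7

p=3/7, q=2/3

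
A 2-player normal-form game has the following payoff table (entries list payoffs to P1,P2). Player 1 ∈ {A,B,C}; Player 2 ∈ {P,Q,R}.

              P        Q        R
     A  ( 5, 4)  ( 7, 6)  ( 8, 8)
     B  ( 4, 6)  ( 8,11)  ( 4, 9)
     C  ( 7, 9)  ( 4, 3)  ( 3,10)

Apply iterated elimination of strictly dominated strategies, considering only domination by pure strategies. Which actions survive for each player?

P2 drop P (R beats it: A:8>4 B:9>6 C:10>9)
P1 drop C (A beats it: Q:7>4 R:8>3)
P1→{A,B} P2→{Q,R}

Remaining: P1:{A,B} P2:{Q,R}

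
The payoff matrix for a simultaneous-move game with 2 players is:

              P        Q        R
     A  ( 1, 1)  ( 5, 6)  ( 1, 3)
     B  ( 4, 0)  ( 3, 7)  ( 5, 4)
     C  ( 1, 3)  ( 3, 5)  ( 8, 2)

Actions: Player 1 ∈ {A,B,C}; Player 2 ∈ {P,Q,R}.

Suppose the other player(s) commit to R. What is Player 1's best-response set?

P1 best: {C}

u_1(A vs R) = 1
u_1(B vs R) = 5
u_1(C vs R) = 8
max payoff 8 at {C}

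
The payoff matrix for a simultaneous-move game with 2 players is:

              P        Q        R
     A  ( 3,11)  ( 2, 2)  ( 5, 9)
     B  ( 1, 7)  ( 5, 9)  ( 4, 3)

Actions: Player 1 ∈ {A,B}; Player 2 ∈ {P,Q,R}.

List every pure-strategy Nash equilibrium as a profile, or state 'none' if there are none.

NE set: (A,P), (B,Q)

(A,P): NE
(A,Q): not NE [P1→B gives 5>2; P2→P gives 11>2]
(A,R): not NE [P2→P gives 11>9]
(B,P): not NE [P1→A gives 3>1; P2→Q gives 9>7]
(B,Q): NE
(B,R): not NE [P1→A gives 5>4; P2→Q gives 9>3]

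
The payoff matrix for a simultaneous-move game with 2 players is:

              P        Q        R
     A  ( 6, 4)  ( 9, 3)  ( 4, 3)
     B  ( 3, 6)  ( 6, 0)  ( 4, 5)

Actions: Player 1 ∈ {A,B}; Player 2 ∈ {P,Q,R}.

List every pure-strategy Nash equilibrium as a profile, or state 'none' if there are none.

NE set: (A,P)

(A,P): NE
(A,Q): not NE [P2→P gives 4>3]
(A,R): not NE [P2→P gives 4>3]
(B,P): not NE [P1→A gives 6>3]
(B,Q): not NE [P1→A gives 9>6; P2→P gives 6>0]
(B,R): not NE [P2→P gives 6>5]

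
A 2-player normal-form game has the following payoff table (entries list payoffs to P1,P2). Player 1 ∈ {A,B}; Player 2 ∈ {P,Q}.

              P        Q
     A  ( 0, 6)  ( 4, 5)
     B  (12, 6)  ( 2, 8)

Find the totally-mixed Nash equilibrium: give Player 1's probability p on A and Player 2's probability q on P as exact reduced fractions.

(p,q) = (2/3, 1/7)

P1 indiff ⇒ q·0+(1-q)·4 = q·12+(1-q)·2 ⇒ q(-12) = (1-q)(-2) ⇒ q = 1/7
P2 indiff ⇒ p·6+(1-p)·6 = p·5+(1-p)·8 ⇒ p(1) = (1-p)(2) ⇒ p = 2/3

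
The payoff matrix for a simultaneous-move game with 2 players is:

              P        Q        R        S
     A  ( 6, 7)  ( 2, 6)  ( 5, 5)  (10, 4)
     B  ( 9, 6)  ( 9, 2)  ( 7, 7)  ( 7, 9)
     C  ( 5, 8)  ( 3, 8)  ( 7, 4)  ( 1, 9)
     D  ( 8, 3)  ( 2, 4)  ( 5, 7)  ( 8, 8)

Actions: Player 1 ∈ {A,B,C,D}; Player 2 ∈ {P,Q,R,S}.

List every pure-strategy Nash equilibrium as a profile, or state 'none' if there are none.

(A,P): not NE [P1→B gives 9>6]
(A,Q): not NE [P1→B gives 9>2; P2→P gives 7>6]
(A,R): not NE [P1→C gives 7>5; P2→P gives 7>5]
(A,S): not NE [P2→P gives 7>4]
(B,P): not NE [P2→S gives 9>6]
(B,Q): not NE [P2→S gives 9>2]
(B,R): not NE [P2→S gives 9>7]
(B,S): not NE [P1→A gives 10>7]
(C,P): not NE [P1→B gives 9>5; P2→S gives 9>8]
(C,Q): not NE [P1→B gives 9>3; P2→S gives 9>8]
(C,R): not NE [P2→S gives 9>4]
(C,S): not NE [P1→A gives 10>1]
(D,P): not NE [P1→B gives 9>8; P2→S gives 8>3]
(D,Q): not NE [P1→B gives 9>2; P2→S gives 8>4]
(D,R): not NE [P1→C gives 7>5; P2→S gives 8>7]
(D,S): not NE [P1→A gives 10>8]

Equilibria: none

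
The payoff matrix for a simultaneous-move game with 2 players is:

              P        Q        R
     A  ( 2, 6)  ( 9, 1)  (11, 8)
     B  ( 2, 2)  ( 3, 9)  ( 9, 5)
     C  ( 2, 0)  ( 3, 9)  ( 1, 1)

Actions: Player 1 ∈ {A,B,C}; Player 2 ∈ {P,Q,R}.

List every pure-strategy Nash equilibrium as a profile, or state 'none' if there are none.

(A,P): not NE [P2→R gives 8>6]
(A,Q): not NE [P2→R gives 8>1]
(A,R): NE
(B,P): not NE [P2→Q gives 9>2]
(B,Q): not NE [P1→A gives 9>3]
(B,R): not NE [P1→A gives 11>9; P2→Q gives 9>5]
(C,P): not NE [P2→Q gives 9>0]
(C,Q): not NE [P1→A gives 9>3]
(C,R): not NE [P1→A gives 11>1; P2→Q gives 9>1]

PSNE = {(A,R)}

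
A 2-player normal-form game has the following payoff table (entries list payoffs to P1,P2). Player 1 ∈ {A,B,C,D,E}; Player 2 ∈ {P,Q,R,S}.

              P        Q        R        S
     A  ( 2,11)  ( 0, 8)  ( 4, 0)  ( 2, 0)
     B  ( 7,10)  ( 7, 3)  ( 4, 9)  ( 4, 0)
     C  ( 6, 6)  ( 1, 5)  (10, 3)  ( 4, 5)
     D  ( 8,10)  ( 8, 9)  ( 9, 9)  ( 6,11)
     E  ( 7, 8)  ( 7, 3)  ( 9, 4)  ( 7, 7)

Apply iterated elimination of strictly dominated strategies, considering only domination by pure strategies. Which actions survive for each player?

P1 drop A (C beats it: P:6>2 Q:1>0 R:10>4 S:4>2)
P1 drop B (D beats it: P:8>7 Q:8>7 R:9>4 S:6>4)
P2 drop Q (P beats it: C:6>5 D:10>9 E:8>3)
P2 drop R (P beats it: C:6>3 D:10>9 E:8>4)
P1 drop C (D beats it: P:8>6 S:6>4)
P1→{D,E} P2→{P,S}

IESDS → P1:{D,E} P2:{P,S}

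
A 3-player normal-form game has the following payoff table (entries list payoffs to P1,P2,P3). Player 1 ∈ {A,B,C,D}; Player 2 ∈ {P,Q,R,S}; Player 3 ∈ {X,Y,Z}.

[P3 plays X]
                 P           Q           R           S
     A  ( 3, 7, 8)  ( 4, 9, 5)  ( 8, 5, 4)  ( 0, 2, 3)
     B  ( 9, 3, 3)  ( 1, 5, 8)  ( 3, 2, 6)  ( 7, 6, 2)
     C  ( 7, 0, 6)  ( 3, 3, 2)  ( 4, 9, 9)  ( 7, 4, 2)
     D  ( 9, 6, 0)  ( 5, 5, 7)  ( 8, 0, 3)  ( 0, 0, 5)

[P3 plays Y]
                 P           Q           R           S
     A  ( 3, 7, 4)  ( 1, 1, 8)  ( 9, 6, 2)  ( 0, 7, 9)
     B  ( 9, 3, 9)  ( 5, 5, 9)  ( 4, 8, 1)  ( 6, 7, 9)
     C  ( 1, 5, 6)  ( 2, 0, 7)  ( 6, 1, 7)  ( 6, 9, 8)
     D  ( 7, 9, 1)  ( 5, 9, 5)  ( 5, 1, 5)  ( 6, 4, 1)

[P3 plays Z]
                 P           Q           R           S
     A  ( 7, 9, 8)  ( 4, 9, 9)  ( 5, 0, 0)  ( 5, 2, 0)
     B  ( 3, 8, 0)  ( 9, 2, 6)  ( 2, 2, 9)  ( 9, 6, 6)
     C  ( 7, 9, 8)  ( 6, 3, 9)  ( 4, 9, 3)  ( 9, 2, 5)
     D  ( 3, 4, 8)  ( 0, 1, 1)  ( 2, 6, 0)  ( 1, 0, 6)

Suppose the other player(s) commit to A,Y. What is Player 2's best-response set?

u_2(P vs A,Y) = 7
u_2(Q vs A,Y) = 1
u_2(R vs A,Y) = 6
u_2(S vs A,Y) = 7
max payoff 7 at {P,S}

BR_2 = {P,S}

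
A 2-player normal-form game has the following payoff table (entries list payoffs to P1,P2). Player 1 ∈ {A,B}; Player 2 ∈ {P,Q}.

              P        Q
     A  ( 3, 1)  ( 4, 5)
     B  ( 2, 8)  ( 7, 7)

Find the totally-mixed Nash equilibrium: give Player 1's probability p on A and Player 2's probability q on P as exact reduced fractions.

P1 indiff ⇒ q·3+(1-q)·4 = q·2+(1-q)·7 ⇒ q(1) = (1-q)(3) ⇒ q = 3/4
P2 indiff ⇒ p·1+(1-p)·8 = p·5+(1-p)·7 ⇒ p(-4) = (1-p)(-1) ⇒ p = 1/5

(p,q) = (1/5, 3/4)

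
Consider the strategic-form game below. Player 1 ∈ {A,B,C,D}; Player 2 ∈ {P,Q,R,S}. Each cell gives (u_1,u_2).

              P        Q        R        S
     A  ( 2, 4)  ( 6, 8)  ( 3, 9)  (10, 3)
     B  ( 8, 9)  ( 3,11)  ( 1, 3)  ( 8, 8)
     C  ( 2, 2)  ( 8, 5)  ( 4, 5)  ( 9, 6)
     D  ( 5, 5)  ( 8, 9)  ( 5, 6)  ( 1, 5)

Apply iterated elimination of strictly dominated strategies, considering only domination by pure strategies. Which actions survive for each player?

P2 drop P (Q beats it: A:8>4 B:11>9 C:5>2 D:9>5)
P1 drop B (A beats it: Q:6>3 R:3>1 S:10>8)
P1→{A,C,D} P2→{Q,R,S}

Remaining: P1:{A,C,D} P2:{Q,R,S}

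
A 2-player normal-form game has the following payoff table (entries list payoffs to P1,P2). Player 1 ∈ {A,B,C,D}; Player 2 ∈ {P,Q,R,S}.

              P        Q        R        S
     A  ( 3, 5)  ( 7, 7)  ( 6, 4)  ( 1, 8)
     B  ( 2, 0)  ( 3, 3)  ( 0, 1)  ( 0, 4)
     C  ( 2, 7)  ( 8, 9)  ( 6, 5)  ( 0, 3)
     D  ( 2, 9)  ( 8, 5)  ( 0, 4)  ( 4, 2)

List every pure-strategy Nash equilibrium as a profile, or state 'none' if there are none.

(A,P): not NE [P2→S gives 8>5]
(A,Q): not NE [P1→D gives 8>7; P2→S gives 8>7]
(A,R): not NE [P2→S gives 8>4]
(A,S): not NE [P1→D gives 4>1]
(B,P): not NE [P1→A gives 3>2; P2→S gives 4>0]
(B,Q): not NE [P1→D gives 8>3; P2→S gives 4>3]
(B,R): not NE [P1→C gives 6>0; P2→S gives 4>1]
(B,S): not NE [P1→D gives 4>0]
(C,P): not NE [P1→A gives 3>2; P2→Q gives 9>7]
(C,Q): NE
(C,R): not NE [P2→Q gives 9>5]
(C,S): not NE [P1→D gives 4>0; P2→Q gives 9>3]
(D,P): not NE [P1→A gives 3>2]
(D,Q): not NE [P2→P gives 9>5]
(D,R): not NE [P1→C gives 6>0; P2→P gives 9>4]
(D,S): not NE [P2→P gives 9>2]

Nash profiles: (C,Q)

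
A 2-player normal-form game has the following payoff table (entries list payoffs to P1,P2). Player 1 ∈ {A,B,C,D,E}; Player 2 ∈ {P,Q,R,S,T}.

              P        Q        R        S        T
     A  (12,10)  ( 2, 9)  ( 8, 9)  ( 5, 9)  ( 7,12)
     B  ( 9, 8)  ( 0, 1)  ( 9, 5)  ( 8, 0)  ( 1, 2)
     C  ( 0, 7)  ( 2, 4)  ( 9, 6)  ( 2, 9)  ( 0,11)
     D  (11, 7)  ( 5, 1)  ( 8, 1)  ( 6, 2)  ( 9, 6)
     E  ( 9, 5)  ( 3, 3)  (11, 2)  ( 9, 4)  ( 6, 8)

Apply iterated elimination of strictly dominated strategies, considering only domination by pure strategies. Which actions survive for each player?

Survivors P1:{A,D} P2:{P,T}

P1 drop C (E beats it: P:9>0 Q:3>2 R:11>9 S:9>2 T:6>0)
P2 drop Q (P beats it: A:10>9 B:8>1 D:7>1 E:5>3)
P2 drop R (P beats it: A:10>9 B:8>5 D:7>1 E:5>2)
P2 drop S (P beats it: A:10>9 B:8>0 D:7>2 E:5>4)
P1 drop B (A beats it: P:12>9 T:7>1)
P1 drop E (A beats it: P:12>9 T:7>6)
P1→{A,D} P2→{P,T}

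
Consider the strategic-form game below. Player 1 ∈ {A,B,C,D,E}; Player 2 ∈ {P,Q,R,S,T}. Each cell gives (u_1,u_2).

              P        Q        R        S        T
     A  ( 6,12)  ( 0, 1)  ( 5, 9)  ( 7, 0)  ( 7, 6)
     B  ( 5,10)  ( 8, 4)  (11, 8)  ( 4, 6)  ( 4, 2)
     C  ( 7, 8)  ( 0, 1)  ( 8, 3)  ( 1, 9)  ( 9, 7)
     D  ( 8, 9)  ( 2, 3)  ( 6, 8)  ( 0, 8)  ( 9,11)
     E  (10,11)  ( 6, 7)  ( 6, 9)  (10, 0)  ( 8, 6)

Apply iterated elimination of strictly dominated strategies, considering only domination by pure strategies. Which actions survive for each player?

P1 drop A (E beats it: P:10>6 Q:6>0 R:6>5 S:10>7 T:8>7)
P2 drop Q (P beats it: B:10>4 C:8>1 D:9>3 E:11>7)
P2 drop R (P beats it: B:10>8 C:8>3 D:9>8 E:11>9)
P1 drop B (E beats it: P:10>5 S:10>4 T:8>4)
P1→{C,D,E} P2→{P,S,T}

IESDS → P1:{C,D,E} P2:{P,S,T}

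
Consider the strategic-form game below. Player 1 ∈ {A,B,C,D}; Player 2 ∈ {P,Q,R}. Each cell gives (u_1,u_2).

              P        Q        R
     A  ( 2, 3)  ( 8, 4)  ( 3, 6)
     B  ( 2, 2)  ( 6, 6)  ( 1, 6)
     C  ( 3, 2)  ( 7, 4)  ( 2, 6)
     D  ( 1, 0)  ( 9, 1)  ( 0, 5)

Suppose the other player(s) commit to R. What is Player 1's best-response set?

P1 best: {A}

u_1(A vs R) = 3
u_1(B vs R) = 1
u_1(C vs R) = 2
u_1(D vs R) = 0
max payoff 3 at {A}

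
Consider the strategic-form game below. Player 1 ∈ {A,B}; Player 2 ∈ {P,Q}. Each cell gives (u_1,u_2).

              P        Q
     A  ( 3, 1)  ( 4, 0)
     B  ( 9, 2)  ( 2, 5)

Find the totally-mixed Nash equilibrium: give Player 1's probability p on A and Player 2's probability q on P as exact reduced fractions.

p=3/4, q=1/4

P1 indiff ⇒ q·3+(1-q)·4 = q·9+(1-q)·2 ⇒ q(-6) = (1-q)(-2) ⇒ q = 1/4
P2 indiff ⇒ p·1+(1-p)·2 = p·0+(1-p)·5 ⇒ p(1) = (1-p)(3) ⇒ p = 3/4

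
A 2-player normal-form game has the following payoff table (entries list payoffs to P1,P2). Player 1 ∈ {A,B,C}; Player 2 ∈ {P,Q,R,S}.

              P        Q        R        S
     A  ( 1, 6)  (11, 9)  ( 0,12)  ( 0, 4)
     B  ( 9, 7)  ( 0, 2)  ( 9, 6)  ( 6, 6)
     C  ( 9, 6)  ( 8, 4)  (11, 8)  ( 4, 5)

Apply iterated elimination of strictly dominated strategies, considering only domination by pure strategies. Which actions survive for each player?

Survivors P1:{B,C} P2:{P,R}

P2 drop Q (R beats it: A:12>9 B:6>2 C:8>4)
P1 drop A (B beats it: P:9>1 R:9>0 S:6>0)
P2 drop S (P beats it: B:7>6 C:6>5)
P1→{B,C} P2→{P,R}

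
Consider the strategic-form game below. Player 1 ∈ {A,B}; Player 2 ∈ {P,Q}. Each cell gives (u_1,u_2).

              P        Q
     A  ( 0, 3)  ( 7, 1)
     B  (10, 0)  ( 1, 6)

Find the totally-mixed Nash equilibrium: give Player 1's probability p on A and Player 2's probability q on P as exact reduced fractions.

P1 indiff ⇒ q·0+(1-q)·7 = q·10+(1-q)·1 ⇒ q(-10) = (1-q)(-6) ⇒ q = 3/8
P2 indiff ⇒ p·3+(1-p)·0 = p·1+(1-p)·6 ⇒ p(2) = (1-p)(6) ⇒ p = 3/4

P1 mixes 3/4 on A; P2 mixes 3/8 on P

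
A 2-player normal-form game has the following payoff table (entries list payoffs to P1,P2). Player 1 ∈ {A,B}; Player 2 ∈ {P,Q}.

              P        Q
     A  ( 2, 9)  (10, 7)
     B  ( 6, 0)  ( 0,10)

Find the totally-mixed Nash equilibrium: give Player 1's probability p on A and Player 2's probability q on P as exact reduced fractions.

P1 indiff ⇒ q·2+(1-q)·10 = q·6+(1-q)·0 ⇒ q(-4) = (1-q)(-10) ⇒ q = 5/7
P2 indiff ⇒ p·9+(1-p)·0 = p·7+(1-p)·10 ⇒ p(2) = (1-p)(10) ⇒ p = 5/6

p=5/6, q=5/7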